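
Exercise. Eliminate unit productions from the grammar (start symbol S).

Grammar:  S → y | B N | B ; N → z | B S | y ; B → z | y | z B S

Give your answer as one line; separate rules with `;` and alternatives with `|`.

S → z | y | z B S | B N; N → z | B S | y; B → z | y | z B S

Unit pairs: S ⇒* {B}.
For every A with A ⇒* B via unit rules, add B's non-unit alternatives to A; then delete every rule of the form X → Y.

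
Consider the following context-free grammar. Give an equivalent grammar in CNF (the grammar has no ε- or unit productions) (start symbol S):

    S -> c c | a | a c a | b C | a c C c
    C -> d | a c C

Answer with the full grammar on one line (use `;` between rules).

Introduce a nonterminal for each terminal appearing in a rule of length ≥ 2: X1 → c, X2 → a, X3 → b.
Binarize each right-hand side of length ≥ 3 by chaining fresh nonterminals (Y1, Y2, …): affected rules were S → X2 X1 X2; S → X2 X1 C X1; C → X2 X1 C.

S -> X1 X1 | a | X2 Y1 | X3 C | X2 Y2; C -> d | X2 Y4; X1 -> c; X2 -> a; X3 -> b; Y1 -> X1 X2; Y2 -> X1 Y3; Y3 -> C X1; Y4 -> X1 C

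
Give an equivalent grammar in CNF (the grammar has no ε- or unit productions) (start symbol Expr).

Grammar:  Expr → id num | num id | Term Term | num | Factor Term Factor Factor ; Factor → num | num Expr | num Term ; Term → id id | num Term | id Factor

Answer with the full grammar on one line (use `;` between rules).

Expr → X1 X2 | X2 X1 | Term Term | num | Factor Y1; Factor → num | X2 Expr | X2 Term; Term → X1 X1 | X2 Term | X1 Factor; X1 → id; X2 → num; Y1 → Term Y2; Y2 → Factor Factor

Introduce a nonterminal for each terminal appearing in a rule of length ≥ 2: X1 → id, X2 → num.
Binarize each right-hand side of length ≥ 3 by chaining fresh nonterminals (Y1, Y2, …): affected rules were Expr → Factor Term Factor Factor.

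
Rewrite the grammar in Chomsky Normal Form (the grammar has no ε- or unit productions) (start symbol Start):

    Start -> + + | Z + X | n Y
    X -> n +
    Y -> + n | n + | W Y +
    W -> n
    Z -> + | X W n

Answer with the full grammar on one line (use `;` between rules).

Start -> X1 X1 | Z Y1 | X2 Y; X -> X2 X1; Y -> X1 X2 | X2 X1 | W Y2; W -> n; Z -> + | X Y3; X1 -> +; X2 -> n; Y1 -> X1 X; Y2 -> Y X1; Y3 -> W X2

Introduce a nonterminal for each terminal appearing in a rule of length ≥ 2: X1 → +, X2 → n.
Binarize each right-hand side of length ≥ 3 by chaining fresh nonterminals (Y1, Y2, …): affected rules were Start → Z X1 X; Y → W Y X1; Z → X W X2.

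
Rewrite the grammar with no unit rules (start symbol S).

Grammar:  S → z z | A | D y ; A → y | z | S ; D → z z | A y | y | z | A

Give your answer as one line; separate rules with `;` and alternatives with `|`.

S → z z | D y | y | z; A → z z | D y | y | z; D → z z | D y | A y | y | z

Unit pairs: A ⇒* {S}; D ⇒* {A, S}; S ⇒* {A}.
Replace each nonterminal's rules with the union of the non-unit rules of every nonterminal it unit-derives.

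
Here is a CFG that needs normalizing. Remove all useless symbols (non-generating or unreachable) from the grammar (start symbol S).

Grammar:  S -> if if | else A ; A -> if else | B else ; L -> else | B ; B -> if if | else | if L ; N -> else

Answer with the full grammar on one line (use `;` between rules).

Generating nonterminals: {A, B, L, N, S}.
Reachable from S after that: {A, B, L, S}.
Removed useless symbols: {N} and every production mentioning them.

S -> if if | else A; A -> if else | B else; L -> else | B; B -> if if | else | if L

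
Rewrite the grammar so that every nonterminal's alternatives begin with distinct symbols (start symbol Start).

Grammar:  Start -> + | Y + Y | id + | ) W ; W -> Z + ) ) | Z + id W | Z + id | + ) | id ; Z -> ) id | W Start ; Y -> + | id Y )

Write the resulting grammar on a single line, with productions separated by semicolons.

W has alternatives sharing prefix 'Z +': factor to W → Z + W1 with W1 → ) ) | id W | id.
W1 has alternatives sharing prefix 'id': factor to W1 → id W11 with W11 → W | ε.

Start -> + | Y + Y | id + | ) W; W -> + ) | id | Z + W1; Z -> ) id | W Start; Y -> + | id Y ); W1 -> ) ) | id W11; W11 -> W | ε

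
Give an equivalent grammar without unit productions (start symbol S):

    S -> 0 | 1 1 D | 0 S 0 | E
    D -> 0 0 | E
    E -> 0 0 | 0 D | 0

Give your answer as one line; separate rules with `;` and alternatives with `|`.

S -> 0 0 | 0 D | 0 | 1 1 D | 0 S 0; D -> 0 0 | 0 D | 0; E -> 0 0 | 0 D | 0

Unit pairs: D ⇒* {E}; S ⇒* {E}.
For each unit pair (A, B), copy every non-unit production of B to A, then drop all unit productions.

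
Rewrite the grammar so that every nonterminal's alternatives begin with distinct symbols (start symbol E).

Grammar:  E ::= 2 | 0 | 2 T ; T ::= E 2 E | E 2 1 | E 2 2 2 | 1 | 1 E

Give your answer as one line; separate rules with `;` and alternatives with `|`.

E has alternatives sharing prefix '2': factor to E → 2 E' with E' → ε | T.
T has alternatives sharing prefix 'E 2': factor to T → E 2 T' with T' → E | 1 | 2 2.
T has alternatives sharing prefix '1': factor to T → 1 T'' with T'' → ε | E.

E ::= 0 | 2 E'; T ::= E 2 T' | 1 T''; E' ::= ε | T; T' ::= E | 1 | 2 2; T'' ::= ε | E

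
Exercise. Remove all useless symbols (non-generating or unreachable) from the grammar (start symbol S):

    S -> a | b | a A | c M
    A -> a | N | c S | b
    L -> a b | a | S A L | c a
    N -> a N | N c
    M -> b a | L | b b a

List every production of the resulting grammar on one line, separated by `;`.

S -> a | b | a A | c M; A -> a | c S | b; L -> a b | a | S A L | c a; M -> b a | L | b b a

Generating nonterminals: {A, L, M, S}.
Reachable from S after that: {A, L, M, S}.
Removed useless symbols: {N} and every production mentioning them.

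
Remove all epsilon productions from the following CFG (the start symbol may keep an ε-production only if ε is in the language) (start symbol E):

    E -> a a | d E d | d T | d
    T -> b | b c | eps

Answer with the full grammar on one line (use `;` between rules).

The nullable symbols are {T}.
ε ∉ L(G), so no ε-production is kept.
Add the nullable-subset variants: E → d T gives d T | d.

E -> a a | d E d | d T | d; T -> b | b c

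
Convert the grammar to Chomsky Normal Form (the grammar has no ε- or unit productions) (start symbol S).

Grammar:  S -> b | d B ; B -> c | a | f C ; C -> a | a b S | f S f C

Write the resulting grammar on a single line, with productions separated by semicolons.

S -> b | X1 B; B -> c | a | X2 C; C -> a | X3 Y1 | X2 Y2; X1 -> d; X2 -> f; X3 -> a; X4 -> b; Y1 -> X4 S; Y2 -> S Y3; Y3 -> X2 C

Introduce a nonterminal for each terminal appearing in a rule of length ≥ 2: X1 → d, X2 → f, X3 → a, X4 → b.
Binarize each right-hand side of length ≥ 3 by chaining fresh nonterminals (Y1, Y2, …): affected rules were C → X3 X4 S; C → X2 S X2 C.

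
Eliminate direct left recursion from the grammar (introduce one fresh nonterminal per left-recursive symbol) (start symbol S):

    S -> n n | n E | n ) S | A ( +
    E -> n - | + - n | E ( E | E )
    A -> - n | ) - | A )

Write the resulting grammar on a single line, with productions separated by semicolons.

S -> n n | n E | n ) S | A ( +; E -> n - E' | + - n E'; A -> - n A' | ) - A'; E' -> ( E E' | ) E' | ε; A' -> ) A' | ε

Left recursion appears on E, A.
For E: α = {( E, )}, β = {n -, + - n}. Rewrite as E → β E' and E' → α E' | ε.
For A: α = {)}, β = {- n, ) -}. Rewrite as A → β A' and A' → α A' | ε.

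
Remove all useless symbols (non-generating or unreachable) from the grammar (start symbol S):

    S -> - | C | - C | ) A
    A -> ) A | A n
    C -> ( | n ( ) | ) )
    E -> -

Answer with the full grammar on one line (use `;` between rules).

Generating nonterminals: {C, E, S}.
Reachable from S after that: {C, S}.
Removed useless symbols: {A, E} and every production mentioning them.

S -> - | C | - C; C -> ( | n ( ) | ) )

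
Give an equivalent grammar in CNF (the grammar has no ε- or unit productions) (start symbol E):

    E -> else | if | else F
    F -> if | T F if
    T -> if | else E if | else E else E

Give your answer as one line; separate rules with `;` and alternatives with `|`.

E -> else | if | X1 F; F -> if | T Y1; T -> if | X1 Y2 | X1 Y3; X1 -> else; X2 -> if; Y1 -> F X2; Y2 -> E X2; Y3 -> E Y4; Y4 -> X1 E

Introduce a nonterminal for each terminal appearing in a rule of length ≥ 2: X1 → else, X2 → if.
Binarize each right-hand side of length ≥ 3 by chaining fresh nonterminals (Y1, Y2, …): affected rules were F → T F X2; T → X1 E X2; T → X1 E X1 E.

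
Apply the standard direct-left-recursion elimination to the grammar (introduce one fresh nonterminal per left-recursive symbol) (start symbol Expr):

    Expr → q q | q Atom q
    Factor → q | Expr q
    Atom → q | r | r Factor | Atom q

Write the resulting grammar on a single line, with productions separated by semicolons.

Expr → q q | q Atom q; Factor → q | Expr q; Atom → q Atom1 | r Atom1 | r Factor Atom1; Atom1 → q Atom1 | ε

Left recursion appears on Atom.
For Atom: α = {q}, β = {q, r, r Factor}. Rewrite as Atom → β Atom1 and Atom1 → α Atom1 | ε.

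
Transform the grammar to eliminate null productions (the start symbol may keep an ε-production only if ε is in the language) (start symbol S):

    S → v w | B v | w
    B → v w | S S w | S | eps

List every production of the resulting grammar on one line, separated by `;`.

S → v w | B v | v | w; B → v w | S S w | S

Nullable nonterminals: {B}.
ε ∉ L(G), so no ε-production is kept.
Add the nullable-subset variants: S → B v gives B v | v.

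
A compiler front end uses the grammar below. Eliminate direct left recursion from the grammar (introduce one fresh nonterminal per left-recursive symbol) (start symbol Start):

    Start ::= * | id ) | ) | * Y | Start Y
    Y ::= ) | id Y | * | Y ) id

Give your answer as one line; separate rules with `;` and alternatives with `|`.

Directly left-recursive nonterminals: Start, Y.
For Start: α = {Y}, β = {*, id ), ), * Y}. Rewrite as Start → β Start1 and Start1 → α Start1 | ε.
For Y: α = {) id}, β = {), id Y, *}. Rewrite as Y → β Y1 and Y1 → α Y1 | ε.

Start ::= * Start1 | id ) Start1 | ) Start1 | * Y Start1; Y ::= ) Y1 | id Y Y1 | * Y1; Start1 ::= Y Start1 | epsilon; Y1 ::= ) id Y1 | epsilon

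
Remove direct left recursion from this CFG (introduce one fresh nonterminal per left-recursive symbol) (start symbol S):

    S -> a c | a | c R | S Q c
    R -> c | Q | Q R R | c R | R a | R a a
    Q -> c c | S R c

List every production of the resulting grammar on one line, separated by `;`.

S, R are directly left-recursive.
For S: α = {Q c}, β = {a c, a, c R}. Rewrite as S → β S' and S' → α S' | ε.
For R: α = {a, a a}, β = {c, Q, Q R R, c R}. Rewrite as R → β R' and R' → α R' | ε.

S -> a c S' | a S' | c R S'; R -> c R' | Q R' | Q R R R' | c R R'; Q -> c c | S R c; S' -> Q c S' | epsilon; R' -> a R' | a a R' | epsilon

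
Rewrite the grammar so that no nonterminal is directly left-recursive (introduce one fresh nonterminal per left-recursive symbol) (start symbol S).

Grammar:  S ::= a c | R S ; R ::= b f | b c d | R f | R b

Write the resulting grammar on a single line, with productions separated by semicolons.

S ::= a c | R S; R ::= b f R' | b c d R'; R' ::= f R' | b R' | ε

Directly left-recursive nonterminal: R.
For R: α = {f, b}, β = {b f, b c d}. Rewrite as R → β R' and R' → α R' | ε.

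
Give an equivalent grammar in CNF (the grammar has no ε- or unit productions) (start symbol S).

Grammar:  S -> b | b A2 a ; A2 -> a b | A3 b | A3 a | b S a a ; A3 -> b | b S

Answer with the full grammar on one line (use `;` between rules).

Introduce a nonterminal for each terminal appearing in a rule of length ≥ 2: X1 → b, X2 → a.
Binarize each right-hand side of length ≥ 3 by chaining fresh nonterminals (Y1, Y2, …): affected rules were S → X1 A2 X2; A2 → X1 S X2 X2.

S -> b | X1 Y1; A2 -> X2 X1 | A3 X1 | A3 X2 | X1 Y2; A3 -> b | X1 S; X1 -> b; X2 -> a; Y1 -> A2 X2; Y2 -> S Y3; Y3 -> X2 X2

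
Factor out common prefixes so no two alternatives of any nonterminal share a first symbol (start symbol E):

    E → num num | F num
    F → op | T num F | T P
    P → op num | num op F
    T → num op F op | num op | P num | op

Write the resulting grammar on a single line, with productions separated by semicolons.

F has alternatives sharing prefix 'T': factor to F → T F' with F' → num F | P.
T has alternatives sharing prefix 'num op': factor to T → num op T' with T' → F op | ε.

E → num num | F num; F → op | T F'; P → op num | num op F; T → P num | op | num op T'; F' → num F | P; T' → F op | eps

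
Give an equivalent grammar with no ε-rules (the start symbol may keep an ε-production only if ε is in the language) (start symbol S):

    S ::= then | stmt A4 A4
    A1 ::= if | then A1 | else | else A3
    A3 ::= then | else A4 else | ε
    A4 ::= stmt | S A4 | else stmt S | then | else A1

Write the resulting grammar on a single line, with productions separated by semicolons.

S ::= then | stmt A4 A4; A1 ::= if | then A1 | else | else A3; A3 ::= then | else A4 else; A4 ::= stmt | S A4 | else stmt S | then | else A1

The nullable symbols are {A3}.
ε ∉ L(G), so no ε-production is kept.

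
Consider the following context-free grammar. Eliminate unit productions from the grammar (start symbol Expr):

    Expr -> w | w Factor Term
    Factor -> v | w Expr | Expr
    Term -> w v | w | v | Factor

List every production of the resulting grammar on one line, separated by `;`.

Unit pairs: Factor ⇒* {Expr}; Term ⇒* {Expr, Factor}.
Replace each nonterminal's rules with the union of the non-unit rules of every nonterminal it unit-derives.

Expr -> w | w Factor Term; Factor -> v | w Expr | w | w Factor Term; Term -> w v | w | v | w Expr | w Factor Term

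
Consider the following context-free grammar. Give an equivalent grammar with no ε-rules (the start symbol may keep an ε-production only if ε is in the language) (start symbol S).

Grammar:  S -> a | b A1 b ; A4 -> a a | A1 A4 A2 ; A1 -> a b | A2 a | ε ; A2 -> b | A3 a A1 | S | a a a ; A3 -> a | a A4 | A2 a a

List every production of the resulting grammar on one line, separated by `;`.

Nullable set = {A1}.
ε ∉ L(G), so no ε-production is kept.
For each production, add variants omitting each subset of nullable occurrences: S → b A1 b gives b A1 b | b b. A4 → A1 A4 A2 gives A1 A4 A2 | A4 A2. A2 → A3 a A1 gives A3 a A1 | A3 a.

S -> a | b A1 b | b b; A4 -> a a | A1 A4 A2 | A4 A2; A1 -> a b | A2 a; A2 -> b | A3 a A1 | A3 a | S | a a a; A3 -> a | a A4 | A2 a a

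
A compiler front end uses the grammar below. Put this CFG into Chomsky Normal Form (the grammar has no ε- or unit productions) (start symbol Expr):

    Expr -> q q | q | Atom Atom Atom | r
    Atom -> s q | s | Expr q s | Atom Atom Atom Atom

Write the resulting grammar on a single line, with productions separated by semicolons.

Expr -> X1 X1 | q | Atom Y1 | r; Atom -> X2 X1 | s | Expr Y2 | Atom Y3; X1 -> q; X2 -> s; Y1 -> Atom Atom; Y2 -> X1 X2; Y3 -> Atom Y4; Y4 -> Atom Atom

Introduce a nonterminal for each terminal appearing in a rule of length ≥ 2: X1 → q, X2 → s.
Binarize each right-hand side of length ≥ 3 by chaining fresh nonterminals (Y1, Y2, …): affected rules were Expr → Atom Atom Atom; Atom → Expr X1 X2; Atom → Atom Atom Atom Atom.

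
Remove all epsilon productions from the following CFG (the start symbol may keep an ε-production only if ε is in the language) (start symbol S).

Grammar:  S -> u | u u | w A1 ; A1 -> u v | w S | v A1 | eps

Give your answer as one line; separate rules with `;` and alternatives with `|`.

S -> u | u u | w A1 | w; A1 -> u v | w S | v A1 | v

Nullable nonterminals: {A1}.
ε ∉ L(G), so no ε-production is kept.
Add the nullable-subset variants: S → w A1 gives w A1 | w. A1 → v A1 gives v A1 | v.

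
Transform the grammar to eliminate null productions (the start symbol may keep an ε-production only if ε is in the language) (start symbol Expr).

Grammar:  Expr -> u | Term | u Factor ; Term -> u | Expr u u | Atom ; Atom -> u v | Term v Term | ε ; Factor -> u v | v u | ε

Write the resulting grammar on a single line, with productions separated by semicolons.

Expr -> u | Term | u Factor | ε; Term -> u | Expr u u | u u | Atom; Atom -> u v | Term v Term | Term v | v Term | v; Factor -> u v | v u

Nullable nonterminals: {Atom, Expr, Factor, Term}.
ε ∈ L(G) since Expr is nullable, so keep Expr → ε.
For each production, add variants omitting each subset of nullable occurrences: Term → Expr u u gives Expr u u | u u. Atom → Term v Term gives Term v Term | Term v | v Term | v.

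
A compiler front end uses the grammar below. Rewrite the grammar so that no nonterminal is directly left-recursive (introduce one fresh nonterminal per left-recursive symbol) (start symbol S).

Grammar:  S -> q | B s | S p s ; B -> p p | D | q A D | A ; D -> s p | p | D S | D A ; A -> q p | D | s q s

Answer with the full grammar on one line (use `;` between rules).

Left recursion appears on S, D.
For S: α = {p s}, β = {q, B s}. Rewrite as S → β S' and S' → α S' | ε.
For D: α = {S, A}, β = {s p, p}. Rewrite as D → β D' and D' → α D' | ε.

S -> q S' | B s S'; B -> p p | D | q A D | A; D -> s p D' | p D'; A -> q p | D | s q s; S' -> p s S' | ε; D' -> S D' | A D' | ε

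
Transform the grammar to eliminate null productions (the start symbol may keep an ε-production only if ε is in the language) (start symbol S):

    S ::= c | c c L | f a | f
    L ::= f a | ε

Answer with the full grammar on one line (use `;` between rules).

Nullable nonterminals: {L}.
ε ∉ L(G), so no ε-production is kept.
Expand every rule over subsets of its nullable positions: S → c c L gives c c L | c c.

S ::= c | c c L | c c | f a | f; L ::= f a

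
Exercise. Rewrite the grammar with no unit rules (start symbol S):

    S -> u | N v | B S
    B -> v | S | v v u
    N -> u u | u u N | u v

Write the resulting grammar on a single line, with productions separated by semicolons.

Unit pairs: B ⇒* {S}.
Replace each nonterminal's rules with the union of the non-unit rules of every nonterminal it unit-derives.

S -> u | N v | B S; B -> v | v v u | u | N v | B S; N -> u u | u u N | u v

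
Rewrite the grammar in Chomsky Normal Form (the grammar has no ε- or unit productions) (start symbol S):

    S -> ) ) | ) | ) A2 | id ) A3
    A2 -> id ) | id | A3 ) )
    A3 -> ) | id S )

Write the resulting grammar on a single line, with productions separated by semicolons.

S -> X1 X1 | ) | X1 A2 | X2 Y1; A2 -> X2 X1 | id | A3 Y2; A3 -> ) | X2 Y3; X1 -> ); X2 -> id; Y1 -> X1 A3; Y2 -> X1 X1; Y3 -> S X1

Introduce a nonterminal for each terminal appearing in a rule of length ≥ 2: X1 → ), X2 → id.
Binarize each right-hand side of length ≥ 3 by chaining fresh nonterminals (Y1, Y2, …): affected rules were S → X2 X1 A3; A2 → A3 X1 X1; A3 → X2 S X1.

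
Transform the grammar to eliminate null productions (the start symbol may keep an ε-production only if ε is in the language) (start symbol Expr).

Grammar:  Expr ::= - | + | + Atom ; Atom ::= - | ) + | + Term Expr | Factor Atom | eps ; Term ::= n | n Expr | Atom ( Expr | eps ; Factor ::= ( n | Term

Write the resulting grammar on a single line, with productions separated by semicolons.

Expr ::= - | + | + Atom; Atom ::= - | ) + | + Term Expr | + Expr | Factor Atom | Factor; Term ::= n | n Expr | Atom ( Expr | ( Expr; Factor ::= ( n | Term

The nullable symbols are {Atom, Factor, Term}.
ε ∉ L(G), so no ε-production is kept.
Expand every rule over subsets of its nullable positions: Atom → + Term Expr gives + Term Expr | + Expr. Atom → Factor Atom gives Factor Atom | Factor. Term → Atom ( Expr gives Atom ( Expr | ( Expr.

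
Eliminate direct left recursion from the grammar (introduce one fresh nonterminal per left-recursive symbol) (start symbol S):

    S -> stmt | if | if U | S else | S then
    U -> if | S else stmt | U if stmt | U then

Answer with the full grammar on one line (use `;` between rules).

Left recursion appears on S, U.
For S: α = {else, then}, β = {stmt, if, if U}. Rewrite as S → β S' and S' → α S' | ε.
For U: α = {if stmt, then}, β = {if, S else stmt}. Rewrite as U → β U' and U' → α U' | ε.

S -> stmt S' | if S' | if U S'; U -> if U' | S else stmt U'; S' -> else S' | then S' | ε; U' -> if stmt U' | then U' | ε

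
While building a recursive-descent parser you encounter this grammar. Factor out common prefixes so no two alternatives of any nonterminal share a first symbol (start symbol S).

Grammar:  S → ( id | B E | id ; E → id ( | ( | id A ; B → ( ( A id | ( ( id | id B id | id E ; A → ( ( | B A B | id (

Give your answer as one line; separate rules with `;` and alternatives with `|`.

S → ( id | B E | id; E → ( | id E'; B → ( ( B' | id B''; A → ( ( | B A B | id (; E' → ( | A; B' → A id | id; B'' → B id | E

E has alternatives sharing prefix 'id': factor to E → id E' with E' → ( | A.
B has alternatives sharing prefix '( (': factor to B → ( ( B' with B' → A id | id.
B has alternatives sharing prefix 'id': factor to B → id B'' with B'' → B id | E.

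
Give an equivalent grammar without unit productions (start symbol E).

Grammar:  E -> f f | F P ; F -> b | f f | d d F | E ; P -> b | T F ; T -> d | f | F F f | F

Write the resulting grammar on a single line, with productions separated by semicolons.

E -> f f | F P; F -> f f | F P | b | d d F; P -> b | T F; T -> f f | F P | b | d d F | d | f | F F f

Unit pairs: F ⇒* {E}; T ⇒* {E, F}.
Replace each nonterminal's rules with the union of the non-unit rules of every nonterminal it unit-derives.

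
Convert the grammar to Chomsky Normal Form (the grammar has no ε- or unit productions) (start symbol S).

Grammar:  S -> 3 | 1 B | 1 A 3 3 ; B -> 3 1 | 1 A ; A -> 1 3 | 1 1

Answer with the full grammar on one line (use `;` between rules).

S -> 3 | X1 B | X1 Y1; B -> X2 X1 | X1 A; A -> X1 X2 | X1 X1; X1 -> 1; X2 -> 3; Y1 -> A Y2; Y2 -> X2 X2

Introduce a nonterminal for each terminal appearing in a rule of length ≥ 2: X1 → 1, X2 → 3.
Binarize each right-hand side of length ≥ 3 by chaining fresh nonterminals (Y1, Y2, …): affected rules were S → X1 A X2 X2.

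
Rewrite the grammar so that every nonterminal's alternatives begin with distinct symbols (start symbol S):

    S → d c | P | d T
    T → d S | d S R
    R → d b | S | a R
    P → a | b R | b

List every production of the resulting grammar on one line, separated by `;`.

S → P | d S'; T → d S T'; R → d b | S | a R; P → a | b P'; S' → c | T; T' → ε | R; P' → R | ε

S has alternatives sharing prefix 'd': factor to S → d S' with S' → c | T.
T has alternatives sharing prefix 'd S': factor to T → d S T' with T' → ε | R.
P has alternatives sharing prefix 'b': factor to P → b P' with P' → R | ε.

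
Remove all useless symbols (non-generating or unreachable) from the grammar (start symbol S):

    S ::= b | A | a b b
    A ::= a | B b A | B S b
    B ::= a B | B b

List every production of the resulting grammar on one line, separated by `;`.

Generating nonterminals: {A, S}.
Reachable from S after that: {A, S}.
Removed useless symbols: {B} and every production mentioning them.

S ::= b | A | a b b; A ::= a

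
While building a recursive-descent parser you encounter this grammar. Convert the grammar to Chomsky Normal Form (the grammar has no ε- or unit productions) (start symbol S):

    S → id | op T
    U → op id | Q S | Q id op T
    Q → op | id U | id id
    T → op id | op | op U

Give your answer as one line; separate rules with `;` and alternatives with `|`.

Introduce a nonterminal for each terminal appearing in a rule of length ≥ 2: X1 → op, X2 → id.
Binarize each right-hand side of length ≥ 3 by chaining fresh nonterminals (Y1, Y2, …): affected rules were U → Q X2 X1 T.

S → id | X1 T; U → X1 X2 | Q S | Q Y1; Q → op | X2 U | X2 X2; T → X1 X2 | op | X1 U; X1 → op; X2 → id; Y1 → X2 Y2; Y2 → X1 T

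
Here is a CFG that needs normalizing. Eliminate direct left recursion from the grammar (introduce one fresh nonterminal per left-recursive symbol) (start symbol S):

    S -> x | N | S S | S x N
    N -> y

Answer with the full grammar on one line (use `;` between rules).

S -> x S' | N S'; N -> y; S' -> S S' | x N S' | ε

S is directly left-recursive.
For S: α = {S, x N}, β = {x, N}. Rewrite as S → β S' and S' → α S' | ε.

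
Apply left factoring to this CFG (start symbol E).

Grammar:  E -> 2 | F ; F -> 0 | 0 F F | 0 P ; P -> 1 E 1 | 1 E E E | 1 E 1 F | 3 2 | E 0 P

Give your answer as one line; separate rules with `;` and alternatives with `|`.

E -> 2 | F; F -> 0 F'; P -> 3 2 | E 0 P | 1 E P'; F' -> ε | F F | P; P' -> E E | 1 P''; P'' -> ε | F

F has alternatives sharing prefix '0': factor to F → 0 F' with F' → ε | F F | P.
P has alternatives sharing prefix '1 E': factor to P → 1 E P' with P' → 1 | E E | 1 F.
P' has alternatives sharing prefix '1': factor to P' → 1 P'' with P'' → ε | F.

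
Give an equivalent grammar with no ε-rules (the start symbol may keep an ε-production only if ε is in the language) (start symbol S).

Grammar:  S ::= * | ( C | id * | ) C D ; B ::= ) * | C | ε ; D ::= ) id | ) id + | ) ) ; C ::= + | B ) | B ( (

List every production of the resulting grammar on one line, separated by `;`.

S ::= * | ( C | id * | ) C D; B ::= ) * | C; D ::= ) id | ) id + | ) ); C ::= + | B ) | ) | B ( ( | ( (

Nullable nonterminals: {B}.
ε ∉ L(G), so no ε-production is kept.
Expand every rule over subsets of its nullable positions: C → B ) gives B ) | ). C → B ( ( gives B ( ( | ( (.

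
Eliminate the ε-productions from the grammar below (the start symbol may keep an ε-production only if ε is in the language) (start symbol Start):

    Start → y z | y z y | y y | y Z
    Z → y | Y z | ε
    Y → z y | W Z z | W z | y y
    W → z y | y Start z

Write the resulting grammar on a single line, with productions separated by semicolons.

Start → y z | y z y | y y | y Z | y; Z → y | Y z; Y → z y | W Z z | W z | y y; W → z y | y Start z

The nullable symbols are {Z}.
ε ∉ L(G), so no ε-production is kept.
For each production, add variants omitting each subset of nullable occurrences: Start → y Z gives y Z | y. Y → W Z z gives W Z z | W z.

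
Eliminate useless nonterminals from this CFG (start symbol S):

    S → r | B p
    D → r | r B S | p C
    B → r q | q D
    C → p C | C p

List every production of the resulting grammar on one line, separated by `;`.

Generating nonterminals: {B, D, S}.
Reachable from S after that: {B, D, S}.
Removed useless symbols: {C} and every production mentioning them.

S → r | B p; D → r | r B S; B → r q | q D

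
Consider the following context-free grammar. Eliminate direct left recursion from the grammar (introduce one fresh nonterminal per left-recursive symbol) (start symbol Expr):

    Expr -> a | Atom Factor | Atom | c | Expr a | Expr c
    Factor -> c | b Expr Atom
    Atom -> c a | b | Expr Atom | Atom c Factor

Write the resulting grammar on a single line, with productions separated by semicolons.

Expr -> a Expr1 | Atom Factor Expr1 | Atom Expr1 | c Expr1; Factor -> c | b Expr Atom; Atom -> c a Atom1 | b Atom1 | Expr Atom Atom1; Expr1 -> a Expr1 | c Expr1 | ε; Atom1 -> c Factor Atom1 | ε

Directly left-recursive nonterminals: Expr, Atom.
For Expr: α = {a, c}, β = {a, Atom Factor, Atom, c}. Rewrite as Expr → β Expr1 and Expr1 → α Expr1 | ε.
For Atom: α = {c Factor}, β = {c a, b, Expr Atom}. Rewrite as Atom → β Atom1 and Atom1 → α Atom1 | ε.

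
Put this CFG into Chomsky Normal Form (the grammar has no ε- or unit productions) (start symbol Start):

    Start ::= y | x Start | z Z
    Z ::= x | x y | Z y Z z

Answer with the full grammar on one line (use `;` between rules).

Start ::= y | X1 Start | X2 Z; Z ::= x | X1 X3 | Z Y1; X1 ::= x; X2 ::= z; X3 ::= y; Y1 ::= X3 Y2; Y2 ::= Z X2

Introduce a nonterminal for each terminal appearing in a rule of length ≥ 2: X1 → x, X2 → z, X3 → y.
Binarize each right-hand side of length ≥ 3 by chaining fresh nonterminals (Y1, Y2, …): affected rules were Z → Z X3 Z X2.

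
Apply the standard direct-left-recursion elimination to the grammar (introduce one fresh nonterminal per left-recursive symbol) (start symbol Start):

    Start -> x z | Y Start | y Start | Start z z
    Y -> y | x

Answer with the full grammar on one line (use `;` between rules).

Left recursion appears on Start.
For Start: α = {z z}, β = {x z, Y Start, y Start}. Rewrite as Start → β Start1 and Start1 → α Start1 | ε.

Start -> x z Start1 | Y Start Start1 | y Start Start1; Y -> y | x; Start1 -> z z Start1 | ε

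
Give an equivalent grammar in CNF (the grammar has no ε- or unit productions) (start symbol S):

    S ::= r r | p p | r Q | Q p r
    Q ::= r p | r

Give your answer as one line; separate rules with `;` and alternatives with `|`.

S ::= X1 X1 | X2 X2 | X1 Q | Q Y1; Q ::= X1 X2 | r; X1 ::= r; X2 ::= p; Y1 ::= X2 X1

Introduce a nonterminal for each terminal appearing in a rule of length ≥ 2: X1 → r, X2 → p.
Binarize each right-hand side of length ≥ 3 by chaining fresh nonterminals (Y1, Y2, …): affected rules were S → Q X2 X1.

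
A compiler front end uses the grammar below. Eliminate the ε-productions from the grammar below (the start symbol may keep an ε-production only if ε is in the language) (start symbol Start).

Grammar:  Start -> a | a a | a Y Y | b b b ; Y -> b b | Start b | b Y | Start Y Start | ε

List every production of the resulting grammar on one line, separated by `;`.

Nullable set = {Y}.
ε ∉ L(G), so no ε-production is kept.
Add the nullable-subset variants: Start → a Y Y gives a Y Y | a Y. Y → b Y gives b Y | b. Y → Start Y Start gives Start Y Start | Start Start.

Start -> a | a a | a Y Y | a Y | b b b; Y -> b b | Start b | b Y | b | Start Y Start | Start Start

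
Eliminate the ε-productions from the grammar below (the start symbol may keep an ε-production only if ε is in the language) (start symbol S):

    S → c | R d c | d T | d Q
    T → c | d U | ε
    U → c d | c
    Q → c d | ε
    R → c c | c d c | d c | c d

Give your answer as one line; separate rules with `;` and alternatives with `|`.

S → c | R d c | d T | d | d Q; T → c | d U; U → c d | c; Q → c d; R → c c | c d c | d c | c d

Nullable set = {Q, T}.
ε ∉ L(G), so no ε-production is kept.
For each production, add variants omitting each subset of nullable occurrences: S → d T gives d T | d.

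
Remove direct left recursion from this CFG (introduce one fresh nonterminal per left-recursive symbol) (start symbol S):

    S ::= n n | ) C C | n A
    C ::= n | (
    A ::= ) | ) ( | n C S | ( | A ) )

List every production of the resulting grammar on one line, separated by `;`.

S ::= n n | ) C C | n A; C ::= n | (; A ::= ) A' | ) ( A' | n C S A' | ( A'; A' ::= ) ) A' | epsilon

Left recursion appears on A.
For A: α = {) )}, β = {), ) (, n C S, (}. Rewrite as A → β A' and A' → α A' | ε.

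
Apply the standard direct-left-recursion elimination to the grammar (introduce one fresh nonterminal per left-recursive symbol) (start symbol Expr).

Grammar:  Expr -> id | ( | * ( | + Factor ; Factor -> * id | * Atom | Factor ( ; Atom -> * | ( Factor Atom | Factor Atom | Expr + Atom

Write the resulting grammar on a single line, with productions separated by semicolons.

Expr -> id | ( | * ( | + Factor; Factor -> * id Factor1 | * Atom Factor1; Atom -> * | ( Factor Atom | Factor Atom | Expr + Atom; Factor1 -> ( Factor1 | ε

Left recursion appears on Factor.
For Factor: α = {(}, β = {* id, * Atom}. Rewrite as Factor → β Factor1 and Factor1 → α Factor1 | ε.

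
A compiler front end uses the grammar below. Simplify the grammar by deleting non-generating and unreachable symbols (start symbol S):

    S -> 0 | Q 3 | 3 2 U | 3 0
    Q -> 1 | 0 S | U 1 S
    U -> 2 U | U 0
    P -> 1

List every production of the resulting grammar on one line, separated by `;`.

S -> 0 | Q 3 | 3 0; Q -> 1 | 0 S

Generating nonterminals: {P, Q, S}.
Reachable from S after that: {Q, S}.
Removed useless symbols: {P, U} and every production mentioning them.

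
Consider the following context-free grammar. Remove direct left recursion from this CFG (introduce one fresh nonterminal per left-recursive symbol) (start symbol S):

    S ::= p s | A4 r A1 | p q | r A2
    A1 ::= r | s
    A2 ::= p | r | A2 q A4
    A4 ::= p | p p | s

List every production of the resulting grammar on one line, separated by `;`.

A2 is directly left-recursive.
For A2: α = {q A4}, β = {p, r}. Rewrite as A2 → β A2' and A2' → α A2' | ε.

S ::= p s | A4 r A1 | p q | r A2; A1 ::= r | s; A2 ::= p A2' | r A2'; A4 ::= p | p p | s; A2' ::= q A4 A2' | ε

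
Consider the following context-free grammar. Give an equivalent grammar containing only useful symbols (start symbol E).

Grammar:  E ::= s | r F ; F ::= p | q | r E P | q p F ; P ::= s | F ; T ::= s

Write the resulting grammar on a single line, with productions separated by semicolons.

E ::= s | r F; F ::= p | q | r E P | q p F; P ::= s | F

Generating nonterminals: {E, F, P, T}.
Reachable from E after that: {E, F, P}.
Removed useless symbols: {T} and every production mentioning them.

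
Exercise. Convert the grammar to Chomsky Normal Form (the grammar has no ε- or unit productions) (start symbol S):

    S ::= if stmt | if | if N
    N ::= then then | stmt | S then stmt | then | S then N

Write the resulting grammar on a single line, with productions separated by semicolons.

Introduce a nonterminal for each terminal appearing in a rule of length ≥ 2: X1 → if, X2 → stmt, X3 → then.
Binarize each right-hand side of length ≥ 3 by chaining fresh nonterminals (Y1, Y2, …): affected rules were N → S X3 X2; N → S X3 N.

S ::= X1 X2 | if | X1 N; N ::= X3 X3 | stmt | S Y1 | then | S Y2; X1 ::= if; X2 ::= stmt; X3 ::= then; Y1 ::= X3 X2; Y2 ::= X3 N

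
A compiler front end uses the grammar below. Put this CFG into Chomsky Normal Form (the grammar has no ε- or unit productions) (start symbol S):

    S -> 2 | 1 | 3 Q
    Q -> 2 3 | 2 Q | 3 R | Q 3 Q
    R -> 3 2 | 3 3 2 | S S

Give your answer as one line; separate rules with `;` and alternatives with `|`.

S -> 2 | 1 | X1 Q; Q -> X2 X1 | X2 Q | X1 R | Q Y1; R -> X1 X2 | X1 Y2 | S S; X1 -> 3; X2 -> 2; Y1 -> X1 Q; Y2 -> X1 X2

Introduce a nonterminal for each terminal appearing in a rule of length ≥ 2: X1 → 3, X2 → 2.
Binarize each right-hand side of length ≥ 3 by chaining fresh nonterminals (Y1, Y2, …): affected rules were Q → Q X1 Q; R → X1 X1 X2.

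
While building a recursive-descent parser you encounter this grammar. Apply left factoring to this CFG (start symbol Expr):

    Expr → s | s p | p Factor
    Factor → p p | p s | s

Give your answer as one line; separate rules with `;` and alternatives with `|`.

Expr → p Factor | s Expr1; Factor → s | p Factor1; Expr1 → epsilon | p; Factor1 → p | s

Expr has alternatives sharing prefix 's': factor to Expr → s Expr1 with Expr1 → ε | p.
Factor has alternatives sharing prefix 'p': factor to Factor → p Factor1 with Factor1 → p | s.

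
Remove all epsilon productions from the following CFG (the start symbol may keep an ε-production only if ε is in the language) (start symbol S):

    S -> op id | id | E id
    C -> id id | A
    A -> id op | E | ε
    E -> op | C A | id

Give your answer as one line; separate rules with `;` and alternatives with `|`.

Nullable set = {A, C, E}.
ε ∉ L(G), so no ε-production is kept.
Expand every rule over subsets of its nullable positions: E → C A gives C A | C | A.

S -> op id | id | E id; C -> id id | A; A -> id op | E; E -> op | C A | C | A | id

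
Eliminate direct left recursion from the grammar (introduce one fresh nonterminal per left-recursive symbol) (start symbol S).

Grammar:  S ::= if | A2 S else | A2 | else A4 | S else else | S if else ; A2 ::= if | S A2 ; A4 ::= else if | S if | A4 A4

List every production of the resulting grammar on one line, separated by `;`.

S ::= if S' | A2 S else S' | A2 S' | else A4 S'; A2 ::= if | S A2; A4 ::= else if A4' | S if A4'; S' ::= else else S' | if else S' | epsilon; A4' ::= A4 A4' | epsilon

Directly left-recursive nonterminals: S, A4.
For S: α = {else else, if else}, β = {if, A2 S else, A2, else A4}. Rewrite as S → β S' and S' → α S' | ε.
For A4: α = {A4}, β = {else if, S if}. Rewrite as A4 → β A4' and A4' → α A4' | ε.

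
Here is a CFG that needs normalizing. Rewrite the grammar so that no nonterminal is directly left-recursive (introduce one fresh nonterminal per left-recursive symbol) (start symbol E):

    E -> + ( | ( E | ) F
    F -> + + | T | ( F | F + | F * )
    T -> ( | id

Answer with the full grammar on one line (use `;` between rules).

F is directly left-recursive.
For F: α = {+, * )}, β = {+ +, T, ( F}. Rewrite as F → β F' and F' → α F' | ε.

E -> + ( | ( E | ) F; F -> + + F' | T F' | ( F F'; T -> ( | id; F' -> + F' | * ) F' | ε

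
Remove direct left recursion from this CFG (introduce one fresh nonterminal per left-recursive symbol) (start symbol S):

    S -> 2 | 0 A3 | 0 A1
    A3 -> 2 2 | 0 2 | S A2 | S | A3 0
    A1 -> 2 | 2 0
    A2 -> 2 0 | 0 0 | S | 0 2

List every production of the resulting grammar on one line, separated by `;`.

S -> 2 | 0 A3 | 0 A1; A3 -> 2 2 A3' | 0 2 A3' | S A2 A3' | S A3'; A1 -> 2 | 2 0; A2 -> 2 0 | 0 0 | S | 0 2; A3' -> 0 A3' | eps

Directly left-recursive nonterminal: A3.
For A3: α = {0}, β = {2 2, 0 2, S A2, S}. Rewrite as A3 → β A3' and A3' → α A3' | ε.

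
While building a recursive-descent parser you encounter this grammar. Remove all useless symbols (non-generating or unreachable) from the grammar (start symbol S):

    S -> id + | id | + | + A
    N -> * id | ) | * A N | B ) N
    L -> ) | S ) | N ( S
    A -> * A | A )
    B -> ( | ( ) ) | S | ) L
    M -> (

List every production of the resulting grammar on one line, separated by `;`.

Generating nonterminals: {B, L, M, N, S}.
Reachable from S after that: {S}.
Removed useless symbols: {A, B, L, M, N} and every production mentioning them.

S -> id + | id | +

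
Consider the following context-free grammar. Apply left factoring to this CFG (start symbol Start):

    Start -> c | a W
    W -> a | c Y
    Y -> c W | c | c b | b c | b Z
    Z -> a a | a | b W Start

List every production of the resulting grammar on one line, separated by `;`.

Start -> c | a W; W -> a | c Y; Y -> c Y1 | b Y2; Z -> b W Start | a Z1; Y1 -> W | ε | b; Y2 -> c | Z; Z1 -> a | ε

Y has alternatives sharing prefix 'c': factor to Y → c Y1 with Y1 → W | ε | b.
Y has alternatives sharing prefix 'b': factor to Y → b Y2 with Y2 → c | Z.
Z has alternatives sharing prefix 'a': factor to Z → a Z1 with Z1 → a | ε.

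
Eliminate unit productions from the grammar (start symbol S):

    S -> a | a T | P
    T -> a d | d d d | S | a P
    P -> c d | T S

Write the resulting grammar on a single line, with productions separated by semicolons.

S -> a | a T | c d | T S; T -> a | a T | c d | T S | a d | d d d | a P; P -> c d | T S

Unit pairs: S ⇒* {P}; T ⇒* {P, S}.
For every A with A ⇒* B via unit rules, add B's non-unit alternatives to A; then delete every rule of the form X → Y.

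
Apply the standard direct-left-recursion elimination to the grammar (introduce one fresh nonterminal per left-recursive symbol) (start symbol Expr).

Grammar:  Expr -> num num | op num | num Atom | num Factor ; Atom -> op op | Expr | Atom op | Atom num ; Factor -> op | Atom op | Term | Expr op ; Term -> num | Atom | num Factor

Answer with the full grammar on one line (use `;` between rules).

Directly left-recursive nonterminal: Atom.
For Atom: α = {op, num}, β = {op op, Expr}. Rewrite as Atom → β Atom1 and Atom1 → α Atom1 | ε.

Expr -> num num | op num | num Atom | num Factor; Atom -> op op Atom1 | Expr Atom1; Factor -> op | Atom op | Term | Expr op; Term -> num | Atom | num Factor; Atom1 -> op Atom1 | num Atom1 | ε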